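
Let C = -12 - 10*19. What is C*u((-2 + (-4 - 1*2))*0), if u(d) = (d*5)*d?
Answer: 0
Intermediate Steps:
C = -202 (C = -12 - 190 = -202)
u(d) = 5*d**2 (u(d) = (5*d)*d = 5*d**2)
C*u((-2 + (-4 - 1*2))*0) = -1010*((-2 + (-4 - 1*2))*0)**2 = -1010*((-2 + (-4 - 2))*0)**2 = -1010*((-2 - 6)*0)**2 = -1010*(-8*0)**2 = -1010*0**2 = -1010*0 = -202*0 = 0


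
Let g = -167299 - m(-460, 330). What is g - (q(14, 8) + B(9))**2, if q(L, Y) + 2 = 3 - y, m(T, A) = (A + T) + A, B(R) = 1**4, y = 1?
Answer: -167500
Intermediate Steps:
B(R) = 1
m(T, A) = T + 2*A
q(L, Y) = 0 (q(L, Y) = -2 + (3 - 1*1) = -2 + (3 - 1) = -2 + 2 = 0)
g = -167499 (g = -167299 - (-460 + 2*330) = -167299 - (-460 + 660) = -167299 - 1*200 = -167299 - 200 = -167499)
g - (q(14, 8) + B(9))**2 = -167499 - (0 + 1)**2 = -167499 - 1*1**2 = -167499 - 1*1 = -167499 - 1 = -167500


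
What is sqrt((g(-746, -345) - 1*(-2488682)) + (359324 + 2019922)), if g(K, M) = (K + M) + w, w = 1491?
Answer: 2*sqrt(1217082) ≈ 2206.4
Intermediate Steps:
g(K, M) = 1491 + K + M (g(K, M) = (K + M) + 1491 = 1491 + K + M)
sqrt((g(-746, -345) - 1*(-2488682)) + (359324 + 2019922)) = sqrt(((1491 - 746 - 345) - 1*(-2488682)) + (359324 + 2019922)) = sqrt((400 + 2488682) + 2379246) = sqrt(2489082 + 2379246) = sqrt(4868328) = 2*sqrt(1217082)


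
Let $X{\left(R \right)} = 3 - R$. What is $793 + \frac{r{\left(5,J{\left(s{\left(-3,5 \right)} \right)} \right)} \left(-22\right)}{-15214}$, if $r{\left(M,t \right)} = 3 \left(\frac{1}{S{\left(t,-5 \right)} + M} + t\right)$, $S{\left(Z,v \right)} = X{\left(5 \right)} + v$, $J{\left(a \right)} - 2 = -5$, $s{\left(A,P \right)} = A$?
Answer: $\frac{12064471}{15214} \approx 792.98$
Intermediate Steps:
$J{\left(a \right)} = -3$ ($J{\left(a \right)} = 2 - 5 = -3$)
$S{\left(Z,v \right)} = -2 + v$ ($S{\left(Z,v \right)} = \left(3 - 5\right) + v = -2 + v$)
$r{\left(M,t \right)} = 3 t + \frac{3}{-7 + M}$ ($r{\left(M,t \right)} = 3 \left(\frac{1}{\left(-2 - 5\right) + M} + t\right) = 3 \left(\frac{1}{-7 + M} + t\right) = 3 \left(t + \frac{1}{-7 + M}\right) = 3 t + \frac{3}{-7 + M}$)
$793 + \frac{r{\left(5,J{\left(s{\left(-3,5 \right)} \right)} \right)} \left(-22\right)}{-15214} = 793 + \frac{\frac{3 \left(1 - -21 + 5 \left(-3\right)\right)}{-7 + 5} \left(-22\right)}{-15214} = 793 + \frac{3 \left(1 + 21 - 15\right)}{-2} \left(-22\right) \left(- \frac{1}{15214}\right) = 793 + 3 \left(- \frac{1}{2}\right) 7 \left(-22\right) \left(- \frac{1}{15214}\right) = 793 + \left(- \frac{21}{2}\right) \left(-22\right) \left(- \frac{1}{15214}\right) = 793 + 231 \left(- \frac{1}{15214}\right) = 793 - \frac{231}{15214} = \frac{12064471}{15214}$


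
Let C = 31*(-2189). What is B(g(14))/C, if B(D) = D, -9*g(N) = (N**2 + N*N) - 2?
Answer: 130/203577 ≈ 0.00063858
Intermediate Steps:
g(N) = 2/9 - 2*N**2/9 (g(N) = -((N**2 + N*N) - 2)/9 = -((N**2 + N**2) - 2)/9 = -(2*N**2 - 2)/9 = -(-2 + 2*N**2)/9 = 2/9 - 2*N**2/9)
C = -67859
B(g(14))/C = (2/9 - 2/9*14**2)/(-67859) = (2/9 - 2/9*196)*(-1/67859) = (2/9 - 392/9)*(-1/67859) = -130/3*(-1/67859) = 130/203577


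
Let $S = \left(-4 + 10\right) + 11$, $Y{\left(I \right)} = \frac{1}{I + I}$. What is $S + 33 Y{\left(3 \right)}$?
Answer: $\frac{45}{2} \approx 22.5$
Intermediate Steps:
$Y{\left(I \right)} = \frac{1}{2 I}$
$S = 17$ ($S = 6 + 11 = 17$)
$S + 33 Y{\left(3 \right)} = 17 + 33 \frac{1}{2 \cdot 3} = 17 + 33 \cdot \frac{1}{2} \cdot \frac{1}{3} = 17 + 33 \cdot \frac{1}{6} = 17 + \frac{11}{2} = \frac{45}{2}$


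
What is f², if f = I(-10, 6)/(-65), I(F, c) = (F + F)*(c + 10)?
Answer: 4096/169 ≈ 24.237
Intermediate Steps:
I(F, c) = 2*F*(10 + c) (I(F, c) = (2*F)*(10 + c) = 2*F*(10 + c))
f = 64/13 (f = (2*(-10)*(10 + 6))/(-65) = (2*(-10)*16)*(-1/65) = -320*(-1/65) = 64/13 ≈ 4.9231)
f² = (64/13)² = 4096/169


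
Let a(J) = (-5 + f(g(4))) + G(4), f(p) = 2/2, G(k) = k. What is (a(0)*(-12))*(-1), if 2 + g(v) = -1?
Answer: 0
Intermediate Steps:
g(v) = -3 (g(v) = -2 - 1 = -3)
f(p) = 1 (f(p) = 2*(1/2) = 1)
a(J) = 0 (a(J) = (-5 + 1) + 4 = -4 + 4 = 0)
(a(0)*(-12))*(-1) = (0*(-12))*(-1) = 0*(-1) = 0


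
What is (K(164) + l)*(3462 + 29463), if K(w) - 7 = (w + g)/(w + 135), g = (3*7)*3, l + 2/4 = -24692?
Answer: -486021564375/598 ≈ -8.1274e+8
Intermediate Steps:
l = -49385/2 (l = -½ - 24692 = -49385/2 ≈ -24693.)
g = 63 (g = 21*3 = 63)
K(w) = 7 + (63 + w)/(135 + w) (K(w) = 7 + (w + 63)/(w + 135) = 7 + (63 + w)/(135 + w))
(K(164) + l)*(3462 + 29463) = (8*(126 + 164)/(135 + 164) - 49385/2)*(3462 + 29463) = (8*290/299 - 49385/2)*32925 = (8*(1/299)*290 - 49385/2)*32925 = (2320/299 - 49385/2)*32925 = -14761475/598*32925 = -486021564375/598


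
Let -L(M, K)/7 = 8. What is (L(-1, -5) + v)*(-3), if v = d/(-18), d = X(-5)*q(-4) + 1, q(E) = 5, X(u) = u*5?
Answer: 442/3 ≈ 147.33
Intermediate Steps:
X(u) = 5*u
L(M, K) = -56 (L(M, K) = -7*8 = -56)
d = -124 (d = (5*(-5))*5 + 1 = -25*5 + 1 = -125 + 1 = -124)
v = 62/9 (v = -124/(-18) = -124*(-1/18) = 62/9 ≈ 6.8889)
(L(-1, -5) + v)*(-3) = (-56 + 62/9)*(-3) = -442/9*(-3) = 442/3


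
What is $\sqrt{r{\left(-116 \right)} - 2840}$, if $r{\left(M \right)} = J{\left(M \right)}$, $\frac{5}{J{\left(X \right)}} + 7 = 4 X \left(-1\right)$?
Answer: $\frac{5 i \sqrt{23725155}}{457} \approx 53.292 i$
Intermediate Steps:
$J{\left(X \right)} = \frac{5}{-7 - 4 X}$ ($J{\left(X \right)} = \frac{5}{-7 + 4 X \left(-1\right)} = \frac{5}{-7 - 4 X}$)
$r{\left(M \right)} = - \frac{5}{7 + 4 M}$
$\sqrt{r{\left(-116 \right)} - 2840} = \sqrt{- \frac{5}{7 + 4 \left(-116\right)} - 2840} = \sqrt{- \frac{5}{7 - 464} - 2840} = \sqrt{- \frac{5}{-457} - 2840} = \sqrt{\left(-5\right) \left(- \frac{1}{457}\right) - 2840} = \sqrt{\frac{5}{457} - 2840} = \sqrt{- \frac{1297875}{457}} = \frac{5 i \sqrt{23725155}}{457}$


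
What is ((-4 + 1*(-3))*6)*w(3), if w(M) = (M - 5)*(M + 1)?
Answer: 336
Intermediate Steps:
w(M) = (1 + M)*(-5 + M) (w(M) = (-5 + M)*(1 + M) = (1 + M)*(-5 + M))
((-4 + 1*(-3))*6)*w(3) = ((-4 + 1*(-3))*6)*(-5 + 3**2 - 4*3) = ((-4 - 3)*6)*(-5 + 9 - 12) = -7*6*(-8) = -42*(-8) = 336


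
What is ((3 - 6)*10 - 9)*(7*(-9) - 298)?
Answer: 14079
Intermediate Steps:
((3 - 6)*10 - 9)*(7*(-9) - 298) = (-3*10 - 9)*(-63 - 298) = (-30 - 9)*(-361) = -39*(-361) = 14079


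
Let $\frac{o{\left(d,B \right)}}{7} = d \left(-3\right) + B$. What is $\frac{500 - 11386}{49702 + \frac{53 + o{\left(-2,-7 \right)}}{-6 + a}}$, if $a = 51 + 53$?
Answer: $- \frac{533414}{2435421} \approx -0.21902$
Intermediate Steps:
$o{\left(d,B \right)} = - 21 d + 7 B$ ($o{\left(d,B \right)} = 7 \left(d \left(-3\right) + B\right) = 7 \left(- 3 d + B\right) = 7 \left(B - 3 d\right) = - 21 d + 7 B$)
$a = 104$
$\frac{500 - 11386}{49702 + \frac{53 + o{\left(-2,-7 \right)}}{-6 + a}} = \frac{500 - 11386}{49702 + \frac{53 + \left(\left(-21\right) \left(-2\right) + 7 \left(-7\right)\right)}{-6 + 104}} = - \frac{10886}{49702 + \frac{53 + \left(42 - 49\right)}{98}} = - \frac{10886}{49702 + \frac{53 - 7}{98}} = - \frac{10886}{49702 + \frac{1}{98} \cdot 46} = - \frac{10886}{49702 + \frac{23}{49}} = - \frac{10886}{\frac{2435421}{49}} = \left(-10886\right) \frac{49}{2435421} = - \frac{533414}{2435421}$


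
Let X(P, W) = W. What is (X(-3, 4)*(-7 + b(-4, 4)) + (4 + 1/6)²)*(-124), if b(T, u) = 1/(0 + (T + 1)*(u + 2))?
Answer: 12121/9 ≈ 1346.8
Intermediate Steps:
b(T, u) = 1/((1 + T)*(2 + u)) (b(T, u) = 1/(0 + (1 + T)*(2 + u)) = 1/((1 + T)*(2 + u)))
(X(-3, 4)*(-7 + b(-4, 4)) + (4 + 1/6)²)*(-124) = (4*(-7 + 1/(2 + 4 + 2*(-4) - 4*4)) + (4 + 1/6)²)*(-124) = (4*(-7 + 1/(2 + 4 - 8 - 16)) + (4 + ⅙)²)*(-124) = (4*(-7 + 1/(-18)) + (25/6)²)*(-124) = (4*(-7 - 1/18) + 625/36)*(-124) = (4*(-127/18) + 625/36)*(-124) = (-254/9 + 625/36)*(-124) = -391/36*(-124) = 12121/9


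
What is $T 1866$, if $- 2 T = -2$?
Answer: $1866$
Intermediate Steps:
$T = 1$ ($T = \left(- \frac{1}{2}\right) \left(-2\right) = 1$)
$T 1866 = 1 \cdot 1866 = 1866$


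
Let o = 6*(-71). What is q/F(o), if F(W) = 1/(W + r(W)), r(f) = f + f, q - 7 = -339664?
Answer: 434081646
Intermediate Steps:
o = -426
q = -339657 (q = 7 - 339664 = -339657)
r(f) = 2*f
F(W) = 1/(3*W) (F(W) = 1/(W + 2*W) = 1/(3*W))
q/F(o) = -339657/((⅓)/(-426)) = -339657/((⅓)*(-1/426)) = -339657/(-1/1278) = -339657*(-1278) = 434081646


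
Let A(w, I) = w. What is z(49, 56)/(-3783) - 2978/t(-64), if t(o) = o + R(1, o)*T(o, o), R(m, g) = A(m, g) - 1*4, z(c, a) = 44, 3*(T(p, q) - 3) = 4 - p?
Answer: 3753190/177801 ≈ 21.109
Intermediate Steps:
T(p, q) = 13/3 - p/3 (T(p, q) = 3 + (4 - p)/3 = 3 + (4/3 - p/3) = 13/3 - p/3)
R(m, g) = -4 + m (R(m, g) = m - 1*4 = m - 4 = -4 + m)
t(o) = -13 + 2*o (t(o) = o + (-4 + 1)*(13/3 - o/3) = o - 3*(13/3 - o/3) = o + (-13 + o) = -13 + 2*o)
z(49, 56)/(-3783) - 2978/t(-64) = 44/(-3783) - 2978/(-13 + 2*(-64)) = 44*(-1/3783) - 2978/(-13 - 128) = -44/3783 - 2978/(-141) = -44/3783 - 2978*(-1/141) = -44/3783 + 2978/141 = 3753190/177801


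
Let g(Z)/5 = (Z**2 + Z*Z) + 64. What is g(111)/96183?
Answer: 123530/96183 ≈ 1.2843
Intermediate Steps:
g(Z) = 320 + 10*Z**2 (g(Z) = 5*((Z**2 + Z*Z) + 64) = 5*((Z**2 + Z**2) + 64) = 5*(2*Z**2 + 64) = 5*(64 + 2*Z**2) = 320 + 10*Z**2)
g(111)/96183 = (320 + 10*111**2)/96183 = (320 + 10*12321)*(1/96183) = (320 + 123210)*(1/96183) = 123530*(1/96183) = 123530/96183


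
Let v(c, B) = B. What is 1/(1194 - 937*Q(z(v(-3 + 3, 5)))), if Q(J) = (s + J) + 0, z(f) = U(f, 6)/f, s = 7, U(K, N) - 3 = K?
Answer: -5/34321 ≈ -0.00014568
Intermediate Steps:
U(K, N) = 3 + K
z(f) = (3 + f)/f
Q(J) = 7 + J (Q(J) = (7 + J) + 0 = 7 + J)
1/(1194 - 937*Q(z(v(-3 + 3, 5)))) = 1/(1194 - 937*(7 + (3 + 5)/5)) = 1/(1194 - 937*(7 + (⅕)*8)) = 1/(1194 - 937*(7 + 8/5)) = 1/(1194 - 937*43/5) = 1/(1194 - 40291/5) = 1/(-34321/5) = -5/34321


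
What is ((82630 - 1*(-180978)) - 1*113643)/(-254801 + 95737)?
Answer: -445/472 ≈ -0.94280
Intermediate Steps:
((82630 - 1*(-180978)) - 1*113643)/(-254801 + 95737) = ((82630 + 180978) - 113643)/(-159064) = (263608 - 113643)*(-1/159064) = 149965*(-1/159064) = -445/472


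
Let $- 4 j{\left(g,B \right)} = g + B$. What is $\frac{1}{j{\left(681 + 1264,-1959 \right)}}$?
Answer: $\frac{2}{7} \approx 0.28571$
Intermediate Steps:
$j{\left(g,B \right)} = - \frac{B}{4} - \frac{g}{4}$ ($j{\left(g,B \right)} = - \frac{g + B}{4} = - \frac{B + g}{4} = - \frac{B}{4} - \frac{g}{4}$)
$\frac{1}{j{\left(681 + 1264,-1959 \right)}} = \frac{1}{\left(- \frac{1}{4}\right) \left(-1959\right) - \frac{681 + 1264}{4}} = \frac{1}{\frac{1959}{4} - \frac{1945}{4}} = \frac{1}{\frac{7}{2}} = \frac{2}{7}$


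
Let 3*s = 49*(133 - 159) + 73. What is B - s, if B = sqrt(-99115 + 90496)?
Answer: 1201/3 + 13*I*sqrt(51) ≈ 400.33 + 92.839*I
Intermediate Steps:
s = -1201/3 (s = (49*(133 - 159) + 73)/3 = (49*(-26) + 73)/3 = (-1274 + 73)/3 = (1/3)*(-1201) = -1201/3 ≈ -400.33)
B = 13*I*sqrt(51) (B = sqrt(-8619) = 13*I*sqrt(51) ≈ 92.839*I)
B - s = 13*I*sqrt(51) - 1*(-1201/3) = 13*I*sqrt(51) + 1201/3 = 1201/3 + 13*I*sqrt(51)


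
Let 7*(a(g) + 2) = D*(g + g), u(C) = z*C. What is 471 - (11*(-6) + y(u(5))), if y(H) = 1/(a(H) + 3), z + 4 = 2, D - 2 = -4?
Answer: 25232/47 ≈ 536.85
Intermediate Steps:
D = -2 (D = 2 - 4 = -2)
z = -2 (z = -4 + 2 = -2)
u(C) = -2*C
a(g) = -2 - 4*g/7 (a(g) = -2 + (-2*(g + g))/7 = -2 + (-4*g)/7 = -2 - 4*g/7)
y(H) = 1/(1 - 4*H/7) (y(H) = 1/((-2 - 4*H/7) + 3) = 1/(1 - 4*H/7))
471 - (11*(-6) + y(u(5))) = 471 - (11*(-6) - 7/(-7 + 4*(-2*5))) = 471 - (-66 - 7/(-7 + 4*(-10))) = 471 - (-66 - 7/(-7 - 40)) = 471 - (-66 - 7/(-47)) = 471 - (-66 - 7*(-1/47)) = 471 - (-66 + 7/47) = 471 - 1*(-3095/47) = 471 + 3095/47 = 25232/47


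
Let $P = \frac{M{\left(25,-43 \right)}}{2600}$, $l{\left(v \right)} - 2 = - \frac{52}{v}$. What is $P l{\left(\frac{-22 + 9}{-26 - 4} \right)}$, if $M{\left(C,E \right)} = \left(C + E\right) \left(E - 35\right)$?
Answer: $- \frac{1593}{25} \approx -63.72$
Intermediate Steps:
$M{\left(C,E \right)} = \left(-35 + E\right) \left(C + E\right)$ ($M{\left(C,E \right)} = \left(C + E\right) \left(-35 + E\right) = \left(-35 + E\right) \left(C + E\right)$)
$l{\left(v \right)} = 2 - \frac{52}{v}$
$P = \frac{27}{50}$ ($P = \frac{\left(-43\right)^{2} - 875 - -1505 + 25 \left(-43\right)}{2600} = \left(1849 - 875 + 1505 - 1075\right) \frac{1}{2600} = 1404 \cdot \frac{1}{2600} = \frac{27}{50} \approx 0.54$)
$P l{\left(\frac{-22 + 9}{-26 - 4} \right)} = \frac{27 \left(2 - \frac{52}{\left(-22 + 9\right) \frac{1}{-26 - 4}}\right)}{50} = \frac{27 \left(2 - \frac{52}{\left(-13\right) \frac{1}{-30}}\right)}{50} = \frac{27 \left(2 - \frac{52}{\left(-13\right) \left(- \frac{1}{30}\right)}\right)}{50} = \frac{27 \left(2 - \frac{52}{\frac{13}{30}}\right)}{50} = \frac{27 \left(2 - 120\right)}{50} = \frac{27}{50} \left(-118\right) = - \frac{1593}{25}$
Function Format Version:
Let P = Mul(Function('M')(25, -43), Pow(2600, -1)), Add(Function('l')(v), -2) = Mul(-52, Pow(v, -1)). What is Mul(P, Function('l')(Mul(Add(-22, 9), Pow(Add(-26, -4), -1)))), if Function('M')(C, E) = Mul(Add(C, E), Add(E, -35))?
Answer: Rational(-1593, 25) ≈ -63.720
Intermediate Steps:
Function('M')(C, E) = Mul(Add(-35, E), Add(C, E)) (Function('M')(C, E) = Mul(Add(C, E), Add(-35, E)) = Mul(Add(-35, E), Add(C, E)))
Function('l')(v) = Add(2, Mul(-52, Pow(v, -1)))
P = Rational(27, 50) (P = Mul(Add(Pow(-43, 2), Mul(-35, 25), Mul(-35, -43), Mul(25, -43)), Pow(2600, -1)) = Mul(Add(1849, -875, 1505, -1075), Rational(1, 2600)) = Mul(1404, Rational(1, 2600)) = Rational(27, 50) ≈ 0.54000)
Mul(P, Function('l')(Mul(Add(-22, 9), Pow(Add(-26, -4), -1)))) = Mul(Rational(27, 50), Add(2, Mul(-52, Pow(Mul(Add(-22, 9), Pow(Add(-26, -4), -1)), -1)))) = Mul(Rational(27, 50), Add(2, Mul(-52, Pow(Mul(-13, Pow(-30, -1)), -1)))) = Mul(Rational(27, 50), Add(2, Mul(-52, Pow(Mul(-13, Rational(-1, 30)), -1)))) = Mul(Rational(27, 50), Add(2, Mul(-52, Pow(Rational(13, 30), -1)))) = Mul(Rational(27, 50), Add(2, Mul(-52, Rational(30, 13)))) = Mul(Rational(27, 50), Add(2, -120)) = Mul(Rational(27, 50), -118) = Rational(-1593, 25)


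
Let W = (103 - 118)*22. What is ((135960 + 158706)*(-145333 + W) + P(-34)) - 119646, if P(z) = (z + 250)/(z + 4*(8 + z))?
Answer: -987207223728/23 ≈ -4.2922e+10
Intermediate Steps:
P(z) = (250 + z)/(32 + 5*z) (P(z) = (250 + z)/(z + (32 + 4*z)) = (250 + z)/(32 + 5*z))
W = -330 (W = -15*22 = -330)
((135960 + 158706)*(-145333 + W) + P(-34)) - 119646 = ((135960 + 158706)*(-145333 - 330) + (250 - 34)/(32 + 5*(-34))) - 119646 = (294666*(-145663) + 216/(32 - 170)) - 119646 = (-42921933558 + 216/(-138)) - 119646 = (-42921933558 - 1/138*216) - 119646 = (-42921933558 - 36/23) - 119646 = -987204471870/23 - 119646 = -987207223728/23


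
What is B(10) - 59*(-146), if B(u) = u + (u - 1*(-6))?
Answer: 8640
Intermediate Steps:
B(u) = 6 + 2*u (B(u) = u + (u + 6) = u + (6 + u) = 6 + 2*u)
B(10) - 59*(-146) = (6 + 2*10) - 59*(-146) = (6 + 20) + 8614 = 26 + 8614 = 8640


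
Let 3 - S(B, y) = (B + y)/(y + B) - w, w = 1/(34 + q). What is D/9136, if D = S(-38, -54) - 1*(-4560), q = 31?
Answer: 296531/593840 ≈ 0.49934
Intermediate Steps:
w = 1/65 (w = 1/(34 + 31) = 1/65 ≈ 0.015385)
S(B, y) = 131/65 (S(B, y) = 3 - ((B + y)/(y + B) - 1*1/65) = 3 - ((B + y)/(B + y) - 1/65) = 3 - (1 - 1/65) = 3 - 1*64/65 = 3 - 64/65 = 131/65)
D = 296531/65 (D = 131/65 - 1*(-4560) = 131/65 + 4560 = 296531/65 ≈ 4562.0)
D/9136 = (296531/65)/9136 = (296531/65)*(1/9136) = 296531/593840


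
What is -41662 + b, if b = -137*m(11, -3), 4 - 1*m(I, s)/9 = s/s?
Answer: -45361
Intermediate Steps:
m(I, s) = 27 (m(I, s) = 36 - 9*s/s = 36 - 9*1 = 36 - 9 = 27)
b = -3699 (b = -137*27 = -3699)
-41662 + b = -41662 - 3699 = -45361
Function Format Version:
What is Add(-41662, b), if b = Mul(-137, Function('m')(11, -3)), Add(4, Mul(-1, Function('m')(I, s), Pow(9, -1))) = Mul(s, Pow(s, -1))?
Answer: -45361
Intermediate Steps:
Function('m')(I, s) = 27 (Function('m')(I, s) = Add(36, Mul(-9, Mul(s, Pow(s, -1)))) = Add(36, Mul(-9, 1)) = Add(36, -9) = 27)
b = -3699 (b = Mul(-137, 27) = -3699)
Add(-41662, b) = Add(-41662, -3699) = -45361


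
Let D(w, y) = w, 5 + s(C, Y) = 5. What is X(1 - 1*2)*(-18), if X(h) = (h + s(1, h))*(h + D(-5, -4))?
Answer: -108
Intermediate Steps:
s(C, Y) = 0 (s(C, Y) = -5 + 5 = 0)
X(h) = h*(-5 + h) (X(h) = (h + 0)*(h - 5) = h*(-5 + h))
X(1 - 1*2)*(-18) = ((1 - 1*2)*(-5 + (1 - 1*2)))*(-18) = ((1 - 2)*(-5 + (1 - 2)))*(-18) = -(-5 - 1)*(-18) = -1*(-6)*(-18) = 6*(-18) = -108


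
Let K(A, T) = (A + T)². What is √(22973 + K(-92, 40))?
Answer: 9*√317 ≈ 160.24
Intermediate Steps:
√(22973 + K(-92, 40)) = √(22973 + (-92 + 40)²) = √(22973 + (-52)²) = √(22973 + 2704) = √25677 = 9*√317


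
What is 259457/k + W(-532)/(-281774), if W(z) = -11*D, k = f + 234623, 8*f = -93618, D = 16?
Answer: 146294941540/125626542821 ≈ 1.1645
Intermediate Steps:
f = -46809/4 (f = (⅛)*(-93618) = -46809/4 ≈ -11702.)
k = 891683/4 (k = -46809/4 + 234623 = 891683/4 ≈ 2.2292e+5)
W(z) = -176 (W(z) = -11*16 = -176)
259457/k + W(-532)/(-281774) = 259457/(891683/4) - 176/(-281774) = 259457*(4/891683) - 176*(-1/281774) = 1037828/891683 + 88/140887 = 146294941540/125626542821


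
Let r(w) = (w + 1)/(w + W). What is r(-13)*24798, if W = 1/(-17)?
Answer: 843132/37 ≈ 22787.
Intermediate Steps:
W = -1/17 ≈ -0.058824
r(w) = (1 + w)/(-1/17 + w) (r(w) = (w + 1)/(w - 1/17) = (1 + w)/(-1/17 + w))
r(-13)*24798 = (17*(1 - 13)/(-1 + 17*(-13)))*24798 = (17*(-12)/(-1 - 221))*24798 = (17*(-12)/(-222))*24798 = (17*(-1/222)*(-12))*24798 = (34/37)*24798 = 843132/37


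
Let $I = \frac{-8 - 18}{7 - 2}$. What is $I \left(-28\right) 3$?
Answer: $\frac{2184}{5} \approx 436.8$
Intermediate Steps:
$I = - \frac{26}{5} \approx -5.2$
$I \left(-28\right) 3 = \left(- \frac{26}{5}\right) \left(-28\right) 3 = \frac{728}{5} \cdot 3 = \frac{2184}{5}$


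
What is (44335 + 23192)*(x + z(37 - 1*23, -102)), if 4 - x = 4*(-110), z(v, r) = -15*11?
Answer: 18840033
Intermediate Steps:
z(v, r) = -165
x = 444 (x = 4 - 4*(-110) = 4 - 1*(-440) = 4 + 440 = 444)
(44335 + 23192)*(x + z(37 - 1*23, -102)) = (44335 + 23192)*(444 - 165) = 67527*279 = 18840033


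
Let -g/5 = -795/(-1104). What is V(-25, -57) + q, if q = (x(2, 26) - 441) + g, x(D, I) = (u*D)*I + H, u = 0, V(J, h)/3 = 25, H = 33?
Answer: -123869/368 ≈ -336.60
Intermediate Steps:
V(J, h) = 75 (V(J, h) = 3*25 = 75)
x(D, I) = 33 (x(D, I) = (0*D)*I + 33 = 0*I + 33 = 0 + 33 = 33)
g = -1325/368 (g = -(-3975)/(-1104) = -(-3975)*(-1)/1104 = -5*265/368 = -1325/368 ≈ -3.6005)
q = -151469/368 (q = (33 - 441) - 1325/368 = -408 - 1325/368 = -151469/368 ≈ -411.60)
V(-25, -57) + q = 75 - 151469/368 = -123869/368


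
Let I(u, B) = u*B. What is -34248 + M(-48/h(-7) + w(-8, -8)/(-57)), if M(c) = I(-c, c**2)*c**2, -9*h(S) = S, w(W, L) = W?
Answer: 8950189116078760831816/10112638401999 ≈ 8.8505e+8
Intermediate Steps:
h(S) = -S/9
I(u, B) = B*u
M(c) = -c**5 (M(c) = (c**2*(-c))*c**2 = (-c**3)*c**2 = -c**5)
-34248 + M(-48/h(-7) + w(-8, -8)/(-57)) = -34248 - (-48/((-1/9*(-7))) - 8/(-57))**5 = -34248 - (-48/7/9 - 8*(-1/57))**5 = -34248 - (-48*9/7 + 8/57)**5 = -34248 - (-432/7 + 8/57)**5 = -34248 - (-24568/399)**5 = -34248 - 1*(-8950535453718752493568/10112638401999) = -34248 + 8950535453718752493568/10112638401999 = 8950189116078760831816/10112638401999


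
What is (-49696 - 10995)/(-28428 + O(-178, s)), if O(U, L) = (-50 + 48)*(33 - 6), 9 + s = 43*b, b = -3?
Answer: 60691/28482 ≈ 2.1309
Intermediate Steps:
s = -138 (s = -9 + 43*(-3) = -9 - 129 = -138)
O(U, L) = -54 (O(U, L) = -2*27 = -54)
(-49696 - 10995)/(-28428 + O(-178, s)) = (-49696 - 10995)/(-28428 - 54) = -60691/(-28482) = -60691*(-1/28482) = 60691/28482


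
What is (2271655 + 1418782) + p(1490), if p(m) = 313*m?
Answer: 4156807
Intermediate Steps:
(2271655 + 1418782) + p(1490) = (2271655 + 1418782) + 313*1490 = 3690437 + 466370 = 4156807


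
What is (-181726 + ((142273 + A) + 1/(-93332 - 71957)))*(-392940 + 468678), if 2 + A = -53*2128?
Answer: -1905828018269136/165289 ≈ -1.1530e+10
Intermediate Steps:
A = -112786 (A = -2 - 53*2128 = -2 - 112784 = -112786)
(-181726 + ((142273 + A) + 1/(-93332 - 71957)))*(-392940 + 468678) = (-181726 + ((142273 - 112786) + 1/(-93332 - 71957)))*(-392940 + 468678) = (-181726 + (29487 + 1/(-165289)))*75738 = (-181726 + (29487 - 1/165289))*75738 = (-181726 + 4873876742/165289)*75738 = -25163432072/165289*75738 = -1905828018269136/165289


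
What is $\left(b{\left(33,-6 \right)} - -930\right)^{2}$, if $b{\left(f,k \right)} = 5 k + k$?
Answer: $799236$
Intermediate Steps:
$b{\left(f,k \right)} = 6 k$
$\left(b{\left(33,-6 \right)} - -930\right)^{2} = \left(6 \left(-6\right) - -930\right)^{2} = \left(-36 + 930\right)^{2} = 894^{2} = 799236$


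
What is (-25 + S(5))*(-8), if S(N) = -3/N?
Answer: 1024/5 ≈ 204.80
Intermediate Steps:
(-25 + S(5))*(-8) = (-25 - 3/5)*(-8) = -128/5*(-8) = 1024/5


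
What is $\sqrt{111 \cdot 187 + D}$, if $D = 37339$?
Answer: $4 \sqrt{3631} \approx 241.03$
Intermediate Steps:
$\sqrt{111 \cdot 187 + D} = \sqrt{111 \cdot 187 + 37339} = \sqrt{20757 + 37339} = \sqrt{58096} = 4 \sqrt{3631}$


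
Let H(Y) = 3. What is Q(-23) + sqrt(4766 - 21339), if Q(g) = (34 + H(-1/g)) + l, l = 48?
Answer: 85 + I*sqrt(16573) ≈ 85.0 + 128.74*I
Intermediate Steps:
Q(g) = 85 (Q(g) = (34 + 3) + 48 = 37 + 48 = 85)
Q(-23) + sqrt(4766 - 21339) = 85 + sqrt(4766 - 21339) = 85 + sqrt(-16573) = 85 + I*sqrt(16573)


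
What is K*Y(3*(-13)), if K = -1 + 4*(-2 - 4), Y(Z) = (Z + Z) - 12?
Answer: 2250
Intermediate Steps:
Y(Z) = -12 + 2*Z (Y(Z) = 2*Z - 12 = -12 + 2*Z)
K = -25 (K = -1 + 4*(-6) = -1 - 24 = -25)
K*Y(3*(-13)) = -25*(-12 + 2*(3*(-13))) = -25*(-12 + 2*(-39)) = -25*(-12 - 78) = -25*(-90) = 2250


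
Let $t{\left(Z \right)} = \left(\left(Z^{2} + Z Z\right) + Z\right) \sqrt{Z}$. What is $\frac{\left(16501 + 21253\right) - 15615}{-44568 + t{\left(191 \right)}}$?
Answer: $\frac{986690952}{1020123722495} + \frac{1619534267 \sqrt{191}}{1020123722495} \approx 0.022908$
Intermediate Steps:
$t{\left(Z \right)} = \sqrt{Z} \left(Z + 2 Z^{2}\right)$ ($t{\left(Z \right)} = \left(\left(Z^{2} + Z^{2}\right) + Z\right) \sqrt{Z} = \left(2 Z^{2} + Z\right) \sqrt{Z} = \left(Z + 2 Z^{2}\right) \sqrt{Z} = \sqrt{Z} \left(Z + 2 Z^{2}\right)$)
$\frac{\left(16501 + 21253\right) - 15615}{-44568 + t{\left(191 \right)}} = \frac{\left(16501 + 21253\right) - 15615}{-44568 + 191^{\frac{3}{2}} \left(1 + 2 \cdot 191\right)} = \frac{37754 - 15615}{-44568 + 191 \sqrt{191} \left(1 + 382\right)} = \frac{22139}{-44568 + 191 \sqrt{191} \cdot 383} = \frac{22139}{-44568 + 73153 \sqrt{191}}$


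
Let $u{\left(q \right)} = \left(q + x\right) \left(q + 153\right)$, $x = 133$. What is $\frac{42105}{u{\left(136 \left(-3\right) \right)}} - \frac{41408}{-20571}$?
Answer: $\frac{251325197}{96169425} \approx 2.6134$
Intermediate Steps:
$u{\left(q \right)} = \left(133 + q\right) \left(153 + q\right)$ ($u{\left(q \right)} = \left(q + 133\right) \left(q + 153\right) = \left(133 + q\right) \left(153 + q\right)$)
$\frac{42105}{u{\left(136 \left(-3\right) \right)}} - \frac{41408}{-20571} = \frac{42105}{20349 + \left(136 \left(-3\right)\right)^{2} + 286 \cdot 136 \left(-3\right)} - \frac{41408}{-20571} = \frac{42105}{20349 + \left(-408\right)^{2} + 286 \left(-408\right)} - - \frac{41408}{20571} = \frac{42105}{20349 + 166464 - 116688} + \frac{41408}{20571} = \frac{42105}{70125} + \frac{41408}{20571} = 42105 \cdot \frac{1}{70125} + \frac{41408}{20571} = \frac{2807}{4675} + \frac{41408}{20571} = \frac{251325197}{96169425}$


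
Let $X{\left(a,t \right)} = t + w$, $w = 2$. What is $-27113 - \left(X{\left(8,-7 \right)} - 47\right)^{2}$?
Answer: $-29817$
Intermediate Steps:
$X{\left(a,t \right)} = 2 + t$ ($X{\left(a,t \right)} = t + 2 = 2 + t$)
$-27113 - \left(X{\left(8,-7 \right)} - 47\right)^{2} = -27113 - \left(\left(2 - 7\right) - 47\right)^{2} = -27113 - \left(-5 - 47\right)^{2} = -27113 - \left(-52\right)^{2} = -27113 - 2704 = -29817$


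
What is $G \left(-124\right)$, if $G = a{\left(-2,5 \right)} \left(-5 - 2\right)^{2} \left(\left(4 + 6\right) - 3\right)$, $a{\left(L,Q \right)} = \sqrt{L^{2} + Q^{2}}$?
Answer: $- 42532 \sqrt{29} \approx -2.2904 \cdot 10^{5}$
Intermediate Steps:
$G = 343 \sqrt{29}$ ($G = \sqrt{\left(-2\right)^{2} + 5^{2}} \left(-5 - 2\right)^{2} \left(\left(4 + 6\right) - 3\right) = \sqrt{4 + 25} \left(-7\right)^{2} \left(10 - 3\right) = \sqrt{29} \cdot 49 \cdot 7 = 49 \sqrt{29} \cdot 7 = 343 \sqrt{29} \approx 1847.1$)
$G \left(-124\right) = 343 \sqrt{29} \left(-124\right) = - 42532 \sqrt{29}$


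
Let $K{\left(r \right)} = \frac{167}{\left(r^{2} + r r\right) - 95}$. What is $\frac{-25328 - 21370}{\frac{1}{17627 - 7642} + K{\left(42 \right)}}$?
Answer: $- \frac{266789604415}{278488} \approx -9.5799 \cdot 10^{5}$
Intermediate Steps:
$K{\left(r \right)} = \frac{167}{-95 + 2 r^{2}}$ ($K{\left(r \right)} = \frac{167}{\left(r^{2} + r^{2}\right) - 95} = \frac{167}{2 r^{2} - 95} = \frac{167}{-95 + 2 r^{2}}$)
$\frac{-25328 - 21370}{\frac{1}{17627 - 7642} + K{\left(42 \right)}} = \frac{-25328 - 21370}{\frac{1}{17627 - 7642} + \frac{167}{-95 + 2 \cdot 42^{2}}} = - \frac{46698}{\frac{1}{9985} + \frac{167}{-95 + 2 \cdot 1764}} = - \frac{46698}{\frac{1}{9985} + \frac{167}{-95 + 3528}} = - \frac{46698}{\frac{1}{9985} + \frac{167}{3433}} = - \frac{46698}{\frac{1670928}{34278505}} = \left(-46698\right) \frac{34278505}{1670928} = - \frac{266789604415}{278488}$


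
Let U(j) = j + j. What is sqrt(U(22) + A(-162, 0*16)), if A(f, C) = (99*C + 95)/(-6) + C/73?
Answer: 13*sqrt(6)/6 ≈ 5.3072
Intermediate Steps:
U(j) = 2*j
A(f, C) = -95/6 - 2407*C/146 (A(f, C) = (95 + 99*C)*(-1/6) + C*(1/73) = (-95/6 - 33*C/2) + C/73 = -95/6 - 2407*C/146)
sqrt(U(22) + A(-162, 0*16)) = sqrt(2*22 + (-95/6 - 0*16)) = sqrt(44 + (-95/6 - 2407/146*0)) = sqrt(44 + (-95/6 + 0)) = sqrt(44 - 95/6) = sqrt(169/6) = 13*sqrt(6)/6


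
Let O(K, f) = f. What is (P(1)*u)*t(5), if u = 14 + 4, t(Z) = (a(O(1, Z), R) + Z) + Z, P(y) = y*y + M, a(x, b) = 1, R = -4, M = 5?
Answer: 1188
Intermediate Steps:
P(y) = 5 + y² (P(y) = y*y + 5 = y² + 5 = 5 + y²)
t(Z) = 1 + 2*Z (t(Z) = (1 + Z) + Z = 1 + 2*Z)
u = 18
(P(1)*u)*t(5) = ((5 + 1²)*18)*(1 + 2*5) = ((5 + 1)*18)*(1 + 10) = (6*18)*11 = 108*11 = 1188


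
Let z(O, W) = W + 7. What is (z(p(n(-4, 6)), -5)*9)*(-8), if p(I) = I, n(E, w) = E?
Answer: -144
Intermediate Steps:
z(O, W) = 7 + W
(z(p(n(-4, 6)), -5)*9)*(-8) = ((7 - 5)*9)*(-8) = (2*9)*(-8) = 18*(-8) = -144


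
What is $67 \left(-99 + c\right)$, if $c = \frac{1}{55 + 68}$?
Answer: $- \frac{815792}{123} \approx -6632.5$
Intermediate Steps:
$c = \frac{1}{123} \approx 0.0081301$
$67 \left(-99 + c\right) = 67 \left(-99 + \frac{1}{123}\right) = 67 \left(- \frac{12176}{123}\right) = - \frac{815792}{123}$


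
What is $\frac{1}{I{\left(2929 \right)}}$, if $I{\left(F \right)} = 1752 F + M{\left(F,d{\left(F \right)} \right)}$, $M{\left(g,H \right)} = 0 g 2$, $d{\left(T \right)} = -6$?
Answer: $\frac{1}{5131608} \approx 1.9487 \cdot 10^{-7}$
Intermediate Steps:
$M{\left(g,H \right)} = 0$ ($M{\left(g,H \right)} = 0 \cdot 2 = 0$)
$I{\left(F \right)} = 1752 F$ ($I{\left(F \right)} = 1752 F + 0 = 1752 F$)
$\frac{1}{I{\left(2929 \right)}} = \frac{1}{1752 \cdot 2929} = \frac{1}{5131608}$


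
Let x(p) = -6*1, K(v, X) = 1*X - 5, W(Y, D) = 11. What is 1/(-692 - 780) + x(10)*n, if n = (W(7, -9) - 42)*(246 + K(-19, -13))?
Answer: 62424575/1472 ≈ 42408.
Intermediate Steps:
K(v, X) = -5 + X (K(v, X) = X - 5 = -5 + X)
n = -7068 (n = (11 - 42)*(246 + (-5 - 13)) = -31*(246 - 18) = -31*228 = -7068)
x(p) = -6
1/(-692 - 780) + x(10)*n = 1/(-692 - 780) - 6*(-7068) = 1/(-1472) + 42408 = -1/1472 + 42408 = 62424575/1472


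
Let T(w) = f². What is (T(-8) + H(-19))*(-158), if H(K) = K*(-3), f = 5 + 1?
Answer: -14694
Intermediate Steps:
f = 6
H(K) = -3*K
T(w) = 36 (T(w) = 6² = 36)
(T(-8) + H(-19))*(-158) = (36 - 3*(-19))*(-158) = (36 + 57)*(-158) = 93*(-158) = -14694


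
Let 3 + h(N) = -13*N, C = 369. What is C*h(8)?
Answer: -39483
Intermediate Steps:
h(N) = -3 - 13*N
C*h(8) = 369*(-3 - 13*8) = 369*(-3 - 104) = 369*(-107) = -39483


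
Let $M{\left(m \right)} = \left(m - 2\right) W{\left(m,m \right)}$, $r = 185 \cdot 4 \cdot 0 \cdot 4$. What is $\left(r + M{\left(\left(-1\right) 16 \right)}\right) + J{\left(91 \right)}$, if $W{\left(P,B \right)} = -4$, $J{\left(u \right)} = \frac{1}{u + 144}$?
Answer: $\frac{16921}{235} \approx 72.004$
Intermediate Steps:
$J{\left(u \right)} = \frac{1}{144 + u}$
$r = 0$ ($r = 185 \cdot 0 \cdot 4 = 185 \cdot 0 = 0$)
$M{\left(m \right)} = 8 - 4 m$ ($M{\left(m \right)} = \left(m - 2\right) \left(-4\right) = \left(-2 + m\right) \left(-4\right) = 8 - 4 m$)
$\left(r + M{\left(\left(-1\right) 16 \right)}\right) + J{\left(91 \right)} = \left(0 - \left(-8 + 4 \left(\left(-1\right) 16\right)\right)\right) + \frac{1}{144 + 91} = \left(0 + \left(8 - -64\right)\right) + \frac{1}{235} = \left(0 + \left(8 + 64\right)\right) + \frac{1}{235} = \left(0 + 72\right) + \frac{1}{235} = 72 + \frac{1}{235} = \frac{16921}{235}$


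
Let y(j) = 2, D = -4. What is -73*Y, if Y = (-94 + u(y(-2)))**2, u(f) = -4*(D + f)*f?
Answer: -444132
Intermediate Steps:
u(f) = -4*f*(-4 + f) (u(f) = -4*(-4 + f)*f = -4*f*(-4 + f))
Y = 6084 (Y = (-94 + 4*2*(4 - 1*2))**2 = (-94 + 4*2*(4 - 2))**2 = (-94 + 4*2*2)**2 = (-94 + 16)**2 = (-78)**2 = 6084)
-73*Y = -73*6084 = -444132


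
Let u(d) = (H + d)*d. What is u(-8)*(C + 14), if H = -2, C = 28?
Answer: 3360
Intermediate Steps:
u(d) = d*(-2 + d) (u(d) = (-2 + d)*d = d*(-2 + d))
u(-8)*(C + 14) = (-8*(-2 - 8))*(28 + 14) = -8*(-10)*42 = 80*42 = 3360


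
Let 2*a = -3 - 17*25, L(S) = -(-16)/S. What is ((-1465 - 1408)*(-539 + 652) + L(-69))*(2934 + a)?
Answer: -60930167840/69 ≈ -8.8305e+8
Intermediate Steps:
L(S) = 16/S
a = -214 (a = (-3 - 17*25)/2 = (-3 - 425)/2 = (½)*(-428) = -214)
((-1465 - 1408)*(-539 + 652) + L(-69))*(2934 + a) = ((-1465 - 1408)*(-539 + 652) + 16/(-69))*(2934 - 214) = (-2873*113 + 16*(-1/69))*2720 = (-324649 - 16/69)*2720 = -22400797/69*2720 = -60930167840/69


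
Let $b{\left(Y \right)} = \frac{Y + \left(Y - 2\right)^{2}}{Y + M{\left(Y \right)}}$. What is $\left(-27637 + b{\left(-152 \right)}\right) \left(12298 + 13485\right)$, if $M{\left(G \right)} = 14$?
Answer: $- \frac{2150901935}{3} \approx -7.1697 \cdot 10^{8}$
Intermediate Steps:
$b{\left(Y \right)} = \frac{Y + \left(-2 + Y\right)^{2}}{14 + Y}$ ($b{\left(Y \right)} = \frac{Y + \left(Y - 2\right)^{2}}{Y + 14} = \frac{Y + \left(-2 + Y\right)^{2}}{14 + Y}$)
$\left(-27637 + b{\left(-152 \right)}\right) \left(12298 + 13485\right) = \left(-27637 + \frac{-152 + \left(-2 - 152\right)^{2}}{14 - 152}\right) \left(12298 + 13485\right) = \left(-27637 + \frac{-152 + \left(-154\right)^{2}}{-138}\right) 25783 = \left(-27637 - \frac{-152 + 23716}{138}\right) 25783 = \left(-27637 - \frac{11782}{69}\right) 25783 = \left(- \frac{1918735}{69}\right) 25783 = - \frac{2150901935}{3}$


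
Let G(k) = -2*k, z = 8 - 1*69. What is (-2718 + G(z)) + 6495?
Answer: 3899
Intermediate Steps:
z = -61 (z = 8 - 69 = -61)
(-2718 + G(z)) + 6495 = (-2718 - 2*(-61)) + 6495 = (-2718 + 122) + 6495 = -2596 + 6495 = 3899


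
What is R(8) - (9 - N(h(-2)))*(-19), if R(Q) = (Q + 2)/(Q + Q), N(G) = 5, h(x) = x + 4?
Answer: 613/8 ≈ 76.625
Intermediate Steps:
h(x) = 4 + x
R(Q) = (2 + Q)/(2*Q) (R(Q) = (2 + Q)/((2*Q)) = (2 + Q)*(1/(2*Q)) = (2 + Q)/(2*Q))
R(8) - (9 - N(h(-2)))*(-19) = (1/2)*(2 + 8)/8 - (9 - 1*5)*(-19) = (1/2)*(1/8)*10 - (9 - 5)*(-19) = 5/8 - 1*4*(-19) = 5/8 - 4*(-19) = 5/8 + 76 = 613/8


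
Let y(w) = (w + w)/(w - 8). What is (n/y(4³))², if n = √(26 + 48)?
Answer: 1813/128 ≈ 14.164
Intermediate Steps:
y(w) = 2*w/(-8 + w) (y(w) = (2*w)/(-8 + w) = 2*w/(-8 + w))
n = √74 ≈ 8.6023
(n/y(4³))² = (√74/((2*4³/(-8 + 4³))))² = (√74/((2*64/(-8 + 64))))² = (√74/((2*64/56)))² = (√74/((2*64*(1/56))))² = (√74/(16/7))² = (√74*(7/16))² = (7*√74/16)² = 1813/128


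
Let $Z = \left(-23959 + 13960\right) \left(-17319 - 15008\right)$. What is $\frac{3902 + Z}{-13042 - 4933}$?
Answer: $- \frac{12929663}{719} \approx -17983.0$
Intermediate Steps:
$Z = 323237673$ ($Z = \left(-9999\right) \left(-32327\right) = 323237673$)
$\frac{3902 + Z}{-13042 - 4933} = \frac{3902 + 323237673}{-13042 - 4933} = \frac{323241575}{-17975} = 323241575 \left(- \frac{1}{17975}\right) = - \frac{12929663}{719}$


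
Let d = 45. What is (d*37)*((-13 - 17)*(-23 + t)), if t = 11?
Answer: 599400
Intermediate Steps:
(d*37)*((-13 - 17)*(-23 + t)) = (45*37)*((-13 - 17)*(-23 + 11)) = 1665*(-30*(-12)) = 1665*360 = 599400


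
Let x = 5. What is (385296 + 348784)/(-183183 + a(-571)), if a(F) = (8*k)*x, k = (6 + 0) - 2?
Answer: -734080/183023 ≈ -4.0109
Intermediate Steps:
k = 4 (k = 6 - 2 = 4)
a(F) = 160 (a(F) = (8*4)*5 = 32*5 = 160)
(385296 + 348784)/(-183183 + a(-571)) = (385296 + 348784)/(-183183 + 160) = 734080/(-183023) = 734080*(-1/183023) = -734080/183023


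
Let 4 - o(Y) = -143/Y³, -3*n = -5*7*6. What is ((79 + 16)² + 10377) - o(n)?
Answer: 6653513857/343000 ≈ 19398.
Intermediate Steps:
n = 70 (n = -(-5*7)*6/3 = -(-35)*6/3 = -⅓*(-210) = 70)
o(Y) = 4 + 143/Y³ (o(Y) = 4 - (-143)/(Y³) = 4 - (-143)/Y³ = 4 + 143/Y³)
((79 + 16)² + 10377) - o(n) = ((79 + 16)² + 10377) - (4 + 143/70³) = (95² + 10377) - (4 + 143*(1/343000)) = (9025 + 10377) - (4 + 143/343000) = 19402 - 1*1372143/343000 = 19402 - 1372143/343000 = 6653513857/343000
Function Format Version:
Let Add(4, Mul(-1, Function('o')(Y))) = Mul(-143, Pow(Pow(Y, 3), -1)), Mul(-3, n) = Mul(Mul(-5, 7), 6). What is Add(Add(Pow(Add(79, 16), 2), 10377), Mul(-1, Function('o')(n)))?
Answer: Rational(6653513857, 343000) ≈ 19398.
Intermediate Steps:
n = 70 (n = Mul(Rational(-1, 3), Mul(Mul(-5, 7), 6)) = Mul(Rational(-1, 3), Mul(-35, 6)) = Mul(Rational(-1, 3), -210) = 70)
Function('o')(Y) = Add(4, Mul(143, Pow(Y, -3))) (Function('o')(Y) = Add(4, Mul(-1, Mul(-143, Pow(Pow(Y, 3), -1)))) = Add(4, Mul(-1, Mul(-143, Pow(Y, -3)))) = Add(4, Mul(143, Pow(Y, -3))))
Add(Add(Pow(Add(79, 16), 2), 10377), Mul(-1, Function('o')(n))) = Add(Add(Pow(Add(79, 16), 2), 10377), Mul(-1, Add(4, Mul(143, Pow(70, -3))))) = Add(Add(Pow(95, 2), 10377), Mul(-1, Add(4, Mul(143, Rational(1, 343000))))) = Add(Add(9025, 10377), Mul(-1, Add(4, Rational(143, 343000)))) = Add(19402, Mul(-1, Rational(1372143, 343000))) = Add(19402, Rational(-1372143, 343000)) = Rational(6653513857, 343000)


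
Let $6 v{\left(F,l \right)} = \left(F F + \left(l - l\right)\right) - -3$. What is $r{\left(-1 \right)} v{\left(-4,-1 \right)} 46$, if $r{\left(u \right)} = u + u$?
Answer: $- \frac{874}{3} \approx -291.33$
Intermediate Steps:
$r{\left(u \right)} = 2 u$
$v{\left(F,l \right)} = \frac{1}{2} + \frac{F^{2}}{6}$ ($v{\left(F,l \right)} = \frac{\left(F F + \left(l - l\right)\right) - -3}{6} = \frac{\left(F^{2} + 0\right) + 3}{6} = \frac{F^{2} + 3}{6} = \frac{3 + F^{2}}{6} = \frac{1}{2} + \frac{F^{2}}{6}$)
$r{\left(-1 \right)} v{\left(-4,-1 \right)} 46 = 2 \left(-1\right) \left(\frac{1}{2} + \frac{\left(-4\right)^{2}}{6}\right) 46 = - 2 \left(\frac{1}{2} + \frac{1}{6} \cdot 16\right) 46 = - 2 \left(\frac{1}{2} + \frac{8}{3}\right) 46 = \left(-2\right) \frac{19}{6} \cdot 46 = \left(- \frac{19}{3}\right) 46 = - \frac{874}{3}$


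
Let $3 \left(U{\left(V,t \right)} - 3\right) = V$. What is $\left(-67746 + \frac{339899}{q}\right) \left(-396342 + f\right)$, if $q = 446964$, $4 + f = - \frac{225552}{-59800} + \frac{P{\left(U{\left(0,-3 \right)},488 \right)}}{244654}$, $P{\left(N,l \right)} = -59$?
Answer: $\frac{209023874315821537443181}{7784787525320} \approx 2.685 \cdot 10^{10}$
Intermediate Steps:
$U{\left(V,t \right)} = 3 + \frac{V}{3}$
$f = - \frac{417820749}{1828788650}$ ($f = -4 - \left(- \frac{28194}{7475} + \frac{59}{244654}\right) = -4 - - \frac{6897333851}{1828788650} = -4 + \left(\frac{28194}{7475} - \frac{59}{244654}\right) = -4 + \frac{6897333851}{1828788650} = - \frac{417820749}{1828788650} \approx -0.22847$)
$\left(-67746 + \frac{339899}{q}\right) \left(-396342 + f\right) = \left(-67746 + \frac{339899}{446964}\right) \left(-396342 - \frac{417820749}{1828788650}\right) = \left(-67746 + 339899 \cdot \frac{1}{446964}\right) \left(- \frac{724826168939049}{1828788650}\right) = \left(-67746 + \frac{48557}{63852}\right) \left(- \frac{724826168939049}{1828788650}\right) = \left(- \frac{4325669035}{63852}\right) \left(- \frac{724826168939049}{1828788650}\right) = \frac{209023874315821537443181}{7784787525320}$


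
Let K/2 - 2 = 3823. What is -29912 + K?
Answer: -22262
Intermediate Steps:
K = 7650 (K = 4 + 2*3823 = 4 + 7646 = 7650)
-29912 + K = -29912 + 7650 = -22262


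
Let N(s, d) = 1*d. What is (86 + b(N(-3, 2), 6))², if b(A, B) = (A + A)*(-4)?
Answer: 4900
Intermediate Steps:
N(s, d) = d
b(A, B) = -8*A (b(A, B) = (2*A)*(-4) = -8*A)
(86 + b(N(-3, 2), 6))² = (86 - 8*2)² = (86 - 16)² = 70² = 4900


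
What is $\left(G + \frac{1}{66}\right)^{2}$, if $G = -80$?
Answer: $\frac{27867841}{4356} \approx 6397.6$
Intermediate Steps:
$\left(G + \frac{1}{66}\right)^{2} = \left(-80 + \frac{1}{66}\right)^{2} = \left(- \frac{5279}{66}\right)^{2} = \frac{27867841}{4356}$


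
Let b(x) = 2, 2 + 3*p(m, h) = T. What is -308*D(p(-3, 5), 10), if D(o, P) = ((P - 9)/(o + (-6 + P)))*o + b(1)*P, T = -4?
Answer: -5852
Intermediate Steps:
p(m, h) = -2 (p(m, h) = -2/3 + (1/3)*(-4) = -2/3 - 4/3 = -2)
D(o, P) = 2*P + o*(-9 + P)/(-6 + P + o) (D(o, P) = ((P - 9)/(o + (-6 + P)))*o + 2*P = ((-9 + P)/(-6 + P + o))*o + 2*P = o*(-9 + P)/(-6 + P + o) + 2*P = 2*P + o*(-9 + P)/(-6 + P + o))
-308*D(p(-3, 5), 10) = -308*(-12*10 - 9*(-2) + 2*10**2 + 3*10*(-2))/(-6 + 10 - 2) = -308*(-120 + 18 + 2*100 - 60)/2 = -154*(-120 + 18 + 200 - 60) = -154*38 = -308*19 = -5852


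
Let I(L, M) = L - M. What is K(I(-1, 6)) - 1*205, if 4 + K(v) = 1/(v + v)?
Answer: -2927/14 ≈ -209.07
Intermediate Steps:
K(v) = -4 + 1/(2*v) (K(v) = -4 + 1/(v + v) = -4 + 1/(2*v))
K(I(-1, 6)) - 1*205 = (-4 + 1/(2*(-1 - 1*6))) - 1*205 = (-4 + 1/(2*(-1 - 6))) - 205 = (-4 + (½)/(-7)) - 205 = (-4 + (½)*(-⅐)) - 205 = (-4 - 1/14) - 205 = -57/14 - 205 = -2927/14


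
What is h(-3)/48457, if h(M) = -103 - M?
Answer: -100/48457 ≈ -0.0020637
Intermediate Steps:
h(-3)/48457 = (-103 - 1*(-3))/48457 = (-103 + 3)*(1/48457) = -100*1/48457 = -100/48457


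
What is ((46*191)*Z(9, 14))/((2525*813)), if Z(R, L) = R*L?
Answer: 369012/684275 ≈ 0.53927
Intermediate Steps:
Z(R, L) = L*R
((46*191)*Z(9, 14))/((2525*813)) = ((46*191)*(14*9))/((2525*813)) = (8786*126)/2052825 = 1107036*(1/2052825) = 369012/684275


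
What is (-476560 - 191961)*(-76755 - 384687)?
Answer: 308483667282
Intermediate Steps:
(-476560 - 191961)*(-76755 - 384687) = -668521*(-461442) = 308483667282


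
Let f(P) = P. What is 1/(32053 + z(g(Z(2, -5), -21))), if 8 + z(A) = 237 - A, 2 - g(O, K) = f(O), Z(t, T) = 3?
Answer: 1/32283 ≈ 3.0976e-5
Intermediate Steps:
g(O, K) = 2 - O
z(A) = 229 - A (z(A) = -8 + (237 - A) = 229 - A)
1/(32053 + z(g(Z(2, -5), -21))) = 1/(32053 + (229 - (2 - 1*3))) = 1/(32053 + (229 - (2 - 3))) = 1/(32053 + (229 - 1*(-1))) = 1/(32053 + (229 + 1)) = 1/(32053 + 230) = 1/32283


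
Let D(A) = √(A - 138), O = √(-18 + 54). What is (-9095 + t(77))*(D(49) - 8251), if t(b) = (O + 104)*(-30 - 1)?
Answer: 103178755 - 12505*I*√89 ≈ 1.0318e+8 - 1.1797e+5*I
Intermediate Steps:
O = 6 (O = √36 = 6)
D(A) = √(-138 + A)
t(b) = -3410 (t(b) = (6 + 104)*(-30 - 1) = 110*(-31) = -3410)
(-9095 + t(77))*(D(49) - 8251) = (-9095 - 3410)*(√(-138 + 49) - 8251) = -12505*(√(-89) - 8251) = -12505*(I*√89 - 8251) = -12505*(-8251 + I*√89) = 103178755 - 12505*I*√89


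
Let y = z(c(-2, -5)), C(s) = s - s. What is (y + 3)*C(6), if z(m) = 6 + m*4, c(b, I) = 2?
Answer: 0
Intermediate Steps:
C(s) = 0
z(m) = 6 + 4*m
y = 14 (y = 6 + 4*2 = 6 + 8 = 14)
(y + 3)*C(6) = (14 + 3)*0 = 17*0 = 0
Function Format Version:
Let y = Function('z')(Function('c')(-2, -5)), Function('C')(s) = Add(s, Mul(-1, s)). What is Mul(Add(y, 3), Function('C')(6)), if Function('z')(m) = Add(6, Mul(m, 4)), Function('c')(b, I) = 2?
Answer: 0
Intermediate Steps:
Function('C')(s) = 0
Function('z')(m) = Add(6, Mul(4, m))
y = 14 (y = Add(6, Mul(4, 2)) = Add(6, 8) = 14)
Mul(Add(y, 3), Function('C')(6)) = Mul(Add(14, 3), 0) = Mul(17, 0) = 0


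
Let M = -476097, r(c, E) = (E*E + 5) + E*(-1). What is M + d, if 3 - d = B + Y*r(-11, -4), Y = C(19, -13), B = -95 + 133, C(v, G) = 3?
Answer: -476207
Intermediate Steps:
r(c, E) = 5 + E² - E (r(c, E) = (E² + 5) - E = (5 + E²) - E = 5 + E² - E)
B = 38
Y = 3
d = -110 (d = 3 - (38 + 3*(5 + (-4)² - 1*(-4))) = 3 - (38 + 3*(5 + 16 + 4)) = 3 - (38 + 3*25) = 3 - (38 + 75) = 3 - 1*113 = 3 - 113 = -110)
M + d = -476097 - 110 = -476207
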